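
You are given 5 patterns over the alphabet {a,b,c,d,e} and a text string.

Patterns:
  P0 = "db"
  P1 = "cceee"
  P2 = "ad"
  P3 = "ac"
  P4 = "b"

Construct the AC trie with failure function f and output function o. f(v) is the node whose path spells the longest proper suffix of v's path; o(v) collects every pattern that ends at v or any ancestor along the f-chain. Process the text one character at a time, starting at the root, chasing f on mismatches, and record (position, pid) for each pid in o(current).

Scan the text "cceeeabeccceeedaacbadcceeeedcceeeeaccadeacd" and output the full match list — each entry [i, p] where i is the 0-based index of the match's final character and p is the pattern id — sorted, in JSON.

Build automaton:
Trie nodes:
  0='ε' goto a→8 b→11 c→3 d→1
  1='d' goto b→2
  2='db' goto ·  [P0 ends]
  3='c' goto c→4
  4='cc' goto e→5
  5='cce' goto e→6
  6='ccee' goto e→7
  7='cceee' goto ·  [P1 ends]
  8='a' goto c→10 d→9
  9='ad' goto ·  [P2 ends]
  10='ac' goto ·  [P3 ends]
  11='b' goto ·  [P4 ends]

Failure links (BFS by depth):
  n1('d'): parent n0 fail=0; on 'd' 0 → fail=0;  out ∅∪∅=∅
  n3('c'): parent n0 fail=0; on 'c' 0 → fail=0;  out ∅∪∅=∅
  n8('a'): parent n0 fail=0; on 'a' 0 → fail=0;  out ∅∪∅=∅
  n11('b'): parent n0 fail=0; on 'b' 0 → fail=0;  out {4}∪∅={4}
  n2('db'): parent n1 fail=0; on 'b' 0 → fail=11;  out {0}∪{4}={0,4}
  n4('cc'): parent n3 fail=0; on 'c' 0 → fail=3;  out ∅∪∅=∅
  n9('ad'): parent n8 fail=0; on 'd' 0 → fail=1;  out {2}∪∅={2}
  n10('ac'): parent n8 fail=0; on 'c' 0 → fail=3;  out {3}∪∅={3}
  n5('cce'): parent n4 fail=3; on 'e' 3→0 → fail=0;  out ∅∪∅=∅
  n6('ccee'): parent n5 fail=0; on 'e' 0 → fail=0;  out ∅∪∅=∅
  n7('cceee'): parent n6 fail=0; on 'e' 0 → fail=0;  out {1}∪∅={1}

Text stream:
[0] read 'c'  n0⇒n3
[1] read 'c'  n3⇒n4
[2] read 'e'  n4⇒n5
[3] read 'e'  n5⇒n6
[4] read 'e'  n6⇒n7  ** P1@[0:4]
[5] read 'a'  n7⇒n8 (via fail)
[6] read 'b'  n8⇒n11 (via fail)  ** P4@[6:6]
[7] read 'e'  n11⇒n0 (via fail)
[8] read 'c'  n0⇒n3
[9] read 'c'  n3⇒n4
[10] read 'c'  n4⇒n4 (via fail)
[11] read 'e'  n4⇒n5
[12] read 'e'  n5⇒n6
[13] read 'e'  n6⇒n7  ** P1@[9:13]
[14] read 'd'  n7⇒n1 (via fail)
[15] read 'a'  n1⇒n8 (via fail)
[16] read 'a'  n8⇒n8 (via fail)
[17] read 'c'  n8⇒n10  ** P3@[16:17]
[18] read 'b'  n10⇒n11 (via fail)  ** P4@[18:18]
[19] read 'a'  n11⇒n8 (via fail)
[20] read 'd'  n8⇒n9  ** P2@[19:20]
[21] read 'c'  n9⇒n3 (via fail)
[22] read 'c'  n3⇒n4
[23] read 'e'  n4⇒n5
[24] read 'e'  n5⇒n6
[25] read 'e'  n6⇒n7  ** P1@[21:25]
[26] read 'e'  n7⇒n0 (via fail)
[27] read 'd'  n0⇒n1
[28] read 'c'  n1⇒n3 (via fail)
[29] read 'c'  n3⇒n4
[30] read 'e'  n4⇒n5
[31] read 'e'  n5⇒n6
[32] read 'e'  n6⇒n7  ** P1@[28:32]
[33] read 'e'  n7⇒n0 (via fail)
[34] read 'a'  n0⇒n8
[35] read 'c'  n8⇒n10  ** P3@[34:35]
[36] read 'c'  n10⇒n4 (via fail)
[37] read 'a'  n4⇒n8 (via fail)
[38] read 'd'  n8⇒n9  ** P2@[37:38]
[39] read 'e'  n9⇒n0 (via fail)
[40] read 'a'  n0⇒n8
[41] read 'c'  n8⇒n10  ** P3@[40:41]
[42] read 'd'  n10⇒n1 (via fail)

Result: [[4,1],[6,4],[13,1],[17,3],[18,4],[20,2],[25,1],[32,1],[35,3],[38,2],[41,3]]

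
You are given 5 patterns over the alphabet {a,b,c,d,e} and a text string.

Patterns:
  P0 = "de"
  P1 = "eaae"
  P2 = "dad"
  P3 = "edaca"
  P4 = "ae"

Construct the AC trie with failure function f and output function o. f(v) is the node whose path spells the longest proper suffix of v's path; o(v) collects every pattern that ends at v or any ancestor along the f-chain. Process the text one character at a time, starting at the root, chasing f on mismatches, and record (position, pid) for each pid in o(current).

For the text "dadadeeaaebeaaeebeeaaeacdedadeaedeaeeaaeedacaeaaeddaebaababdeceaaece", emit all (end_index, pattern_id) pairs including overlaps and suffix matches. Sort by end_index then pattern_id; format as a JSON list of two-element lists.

Construct AC machine:
Trie nodes:
  0='ε' goto a→13 d→1 e→3
  1='d' goto a→7 e→2
  2='de' goto ·  [P0 ends]
  3='e' goto a→4 d→9
  4='ea' goto a→5
  5='eaa' goto e→6
  6='eaae' goto ·  [P1 ends]
  7='da' goto d→8
  8='dad' goto ·  [P2 ends]
  9='ed' goto a→10
  10='eda' goto c→11
  11='edac' goto a→12
  12='edaca' goto ·  [P3 ends]
  13='a' goto e→14
  14='ae' goto ·  [P4 ends]

BFS fail/out derivation:
  n1('d'): parent n0 fail=0; on 'd' 0 → fail=0;  out ∅∪∅=∅
  n3('e'): parent n0 fail=0; on 'e' 0 → fail=0;  out ∅∪∅=∅
  n13('a'): parent n0 fail=0; on 'a' 0 → fail=0;  out ∅∪∅=∅
  n2('de'): parent n1 fail=0; on 'e' 0 → fail=3;  out {0}∪∅={0}
  n4('ea'): parent n3 fail=0; on 'a' 0 → fail=13;  out ∅∪∅=∅
  n7('da'): parent n1 fail=0; on 'a' 0 → fail=13;  out ∅∪∅=∅
  n9('ed'): parent n3 fail=0; on 'd' 0 → fail=1;  out ∅∪∅=∅
  n14('ae'): parent n13 fail=0; on 'e' 0 → fail=3;  out {4}∪∅={4}
  n5('eaa'): parent n4 fail=13; on 'a' 13→0 → fail=13;  out ∅∪∅=∅
  n8('dad'): parent n7 fail=13; on 'd' 13→0 → fail=1;  out {2}∪∅={2}
  n10('eda'): parent n9 fail=1; on 'a' 1 → fail=7;  out ∅∪∅=∅
  n6('eaae'): parent n5 fail=13; on 'e' 13 → fail=14;  out {1}∪{4}={1,4}
  n11('edac'): parent n10 fail=7; on 'c' 7→13→0 → fail=0;  out ∅∪∅=∅
  n12('edaca'): parent n11 fail=0; on 'a' 0 → fail=13;  out {3}∪∅={3}

Text stream:
i=0 'd': node 0→1
i=1 'a': node 1→7
i=2 'd': node 7→8  ** P2@[0:2]
i=3 'a': node 8→7 ·f
i=4 'd': node 7→8  ** P2@[2:4]
i=5 'e': node 8→2 ·f  ** P0@[4:5]
i=6 'e': node 2→3 ·f
i=7 'a': node 3→4
i=8 'a': node 4→5
i=9 'e': node 5→6  ** P1@[6:9],P4@[8:9]
i=10 'b': node 6→0 ·f
i=11 'e': node 0→3
i=12 'a': node 3→4
i=13 'a': node 4→5
i=14 'e': node 5→6  ** P1@[11:14],P4@[13:14]
i=15 'e': node 6→3 ·f
i=16 'b': node 3→0 ·f
i=17 'e': node 0→3
i=18 'e': node 3→3 ·f
i=19 'a': node 3→4
i=20 'a': node 4→5
i=21 'e': node 5→6  ** P1@[18:21],P4@[20:21]
i=22 'a': node 6→4 ·f
i=23 'c': node 4→0 ·f
i=24 'd': node 0→1
i=25 'e': node 1→2  ** P0@[24:25]
i=26 'd': node 2→9 ·f
i=27 'a': node 9→10
i=28 'd': node 10→8 ·f  ** P2@[26:28]
i=29 'e': node 8→2 ·f  ** P0@[28:29]
i=30 'a': node 2→4 ·f
i=31 'e': node 4→14 ·f  ** P4@[30:31]
i=32 'd': node 14→9 ·f
i=33 'e': node 9→2 ·f  ** P0@[32:33]
i=34 'a': node 2→4 ·f
i=35 'e': node 4→14 ·f  ** P4@[34:35]
i=36 'e': node 14→3 ·f
i=37 'a': node 3→4
i=38 'a': node 4→5
i=39 'e': node 5→6  ** P1@[36:39],P4@[38:39]
i=40 'e': node 6→3 ·f
i=41 'd': node 3→9
i=42 'a': node 9→10
i=43 'c': node 10→11
i=44 'a': node 11→12  ** P3@[40:44]
i=45 'e': node 12→14 ·f  ** P4@[44:45]
i=46 'a': node 14→4 ·f
i=47 'a': node 4→5
i=48 'e': node 5→6  ** P1@[45:48],P4@[47:48]
i=49 'd': node 6→9 ·f
i=50 'd': node 9→1 ·f
i=51 'a': node 1→7
i=52 'e': node 7→14 ·f  ** P4@[51:52]
i=53 'b': node 14→0 ·f
i=54 'a': node 0→13
i=55 'a': node 13→13 ·f
i=56 'b': node 13→0 ·f
i=57 'a': node 0→13
i=58 'b': node 13→0 ·f
i=59 'd': node 0→1
i=60 'e': node 1→2  ** P0@[59:60]
i=61 'c': node 2→0 ·f
i=62 'e': node 0→3
i=63 'a': node 3→4
i=64 'a': node 4→5
i=65 'e': node 5→6  ** P1@[62:65],P4@[64:65]
i=66 'c': node 6→0 ·f
i=67 'e': node 0→3

Result: [[2,2],[4,2],[5,0],[9,1],[9,4],[14,1],[14,4],[21,1],[21,4],[25,0],[28,2],[29,0],[31,4],[33,0],[35,4],[39,1],[39,4],[44,3],[45,4],[48,1],[48,4],[52,4],[60,0],[65,1],[65,4]]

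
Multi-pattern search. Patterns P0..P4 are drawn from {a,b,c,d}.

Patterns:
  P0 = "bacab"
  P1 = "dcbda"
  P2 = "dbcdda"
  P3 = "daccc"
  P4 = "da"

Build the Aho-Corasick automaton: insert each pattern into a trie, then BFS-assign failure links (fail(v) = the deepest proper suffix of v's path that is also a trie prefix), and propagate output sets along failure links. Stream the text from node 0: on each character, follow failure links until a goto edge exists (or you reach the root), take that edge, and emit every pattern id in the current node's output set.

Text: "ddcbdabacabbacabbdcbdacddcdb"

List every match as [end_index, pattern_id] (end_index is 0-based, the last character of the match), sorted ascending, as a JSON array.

Build automaton:
Trie nodes:
  n0 'ε': b→1 d→6
  n1 'b': a→2
  n2 'ba': c→3
  n3 'bac': a→4
  n4 'baca': b→5
  n5 'bacab': ·  [P0 ends]
  n6 'd': a→16 b→11 c→7
  n7 'dc': b→8
  n8 'dcb': d→9
  n9 'dcbd': a→10
  n10 'dcbda': ·  [P1 ends]
  n11 'db': c→12
  n12 'dbc': d→13
  n13 'dbcd': d→14
  n14 'dbcdd': a→15
  n15 'dbcdda': ·  [P2 ends]
  n16 'da': c→17  [P4 ends]
  n17 'dac': c→18
  n18 'dacc': c→19
  n19 'daccc': ·  [P3 ends]

Failure links (BFS by depth):
  fail(1) 'b': from fail(0)=0 chase 'b': 0 ⇒ 0;  out=∅∪out(0)=∅
  fail(6) 'd': from fail(0)=0 chase 'd': 0 ⇒ 0;  out=∅∪out(0)=∅
  fail(2) 'ba': from fail(1)=0 chase 'a': 0 ⇒ 0;  out=∅∪out(0)=∅
  fail(7) 'dc': from fail(6)=0 chase 'c': 0 ⇒ 0;  out=∅∪out(0)=∅
  fail(11) 'db': from fail(6)=0 chase 'b': 0 ⇒ 1;  out=∅∪out(1)=∅
  fail(16) 'da': from fail(6)=0 chase 'a': 0 ⇒ 0;  out={4}∪out(0)={4}
  fail(3) 'bac': from fail(2)=0 chase 'c': 0 ⇒ 0;  out=∅∪out(0)=∅
  fail(8) 'dcb': from fail(7)=0 chase 'b': 0 ⇒ 1;  out=∅∪out(1)=∅
  fail(12) 'dbc': from fail(11)=1 chase 'c': 1→0 ⇒ 0;  out=∅∪out(0)=∅
  fail(17) 'dac': from fail(16)=0 chase 'c': 0 ⇒ 0;  out=∅∪out(0)=∅
  fail(4) 'baca': from fail(3)=0 chase 'a': 0 ⇒ 0;  out=∅∪out(0)=∅
  fail(9) 'dcbd': from fail(8)=1 chase 'd': 1→0 ⇒ 6;  out=∅∪out(6)=∅
  fail(13) 'dbcd': from fail(12)=0 chase 'd': 0 ⇒ 6;  out=∅∪out(6)=∅
  fail(18) 'dacc': from fail(17)=0 chase 'c': 0 ⇒ 0;  out=∅∪out(0)=∅
  fail(5) 'bacab': from fail(4)=0 chase 'b': 0 ⇒ 1;  out={0}∪out(1)={0}
  fail(10) 'dcbda': from fail(9)=6 chase 'a': 6 ⇒ 16;  out={1}∪out(16)={1,4}
  fail(14) 'dbcdd': from fail(13)=6 chase 'd': 6→0 ⇒ 6;  out=∅∪out(6)=∅
  fail(19) 'daccc': from fail(18)=0 chase 'c': 0 ⇒ 0;  out={3}∪out(0)={3}
  fail(15) 'dbcdda': from fail(14)=6 chase 'a': 6 ⇒ 16;  out={2}∪out(16)={2,4}

Run:
[0] read 'd'  n0⇒n6
[1] read 'd'  n6⇒n6 (via fail)
[2] read 'c'  n6⇒n7
[3] read 'b'  n7⇒n8
[4] read 'd'  n8⇒n9
[5] read 'a'  n9⇒n10  emit P1@[1:5],P4@[4:5]
[6] read 'b'  n10⇒n1 (via fail)
[7] read 'a'  n1⇒n2
[8] read 'c'  n2⇒n3
[9] read 'a'  n3⇒n4
[10] read 'b'  n4⇒n5  emit P0@[6:10]
[11] read 'b'  n5⇒n1 (via fail)
[12] read 'a'  n1⇒n2
[13] read 'c'  n2⇒n3
[14] read 'a'  n3⇒n4
[15] read 'b'  n4⇒n5  emit P0@[11:15]
[16] read 'b'  n5⇒n1 (via fail)
[17] read 'd'  n1⇒n6 (via fail)
[18] read 'c'  n6⇒n7
[19] read 'b'  n7⇒n8
[20] read 'd'  n8⇒n9
[21] read 'a'  n9⇒n10  emit P1@[17:21],P4@[20:21]
[22] read 'c'  n10⇒n17 (via fail)
[23] read 'd'  n17⇒n6 (via fail)
[24] read 'd'  n6⇒n6 (via fail)
[25] read 'c'  n6⇒n7
[26] read 'd'  n7⇒n6 (via fail)
[27] read 'b'  n6⇒n11

Matches: [[5,1],[5,4],[10,0],[15,0],[21,1],[21,4]]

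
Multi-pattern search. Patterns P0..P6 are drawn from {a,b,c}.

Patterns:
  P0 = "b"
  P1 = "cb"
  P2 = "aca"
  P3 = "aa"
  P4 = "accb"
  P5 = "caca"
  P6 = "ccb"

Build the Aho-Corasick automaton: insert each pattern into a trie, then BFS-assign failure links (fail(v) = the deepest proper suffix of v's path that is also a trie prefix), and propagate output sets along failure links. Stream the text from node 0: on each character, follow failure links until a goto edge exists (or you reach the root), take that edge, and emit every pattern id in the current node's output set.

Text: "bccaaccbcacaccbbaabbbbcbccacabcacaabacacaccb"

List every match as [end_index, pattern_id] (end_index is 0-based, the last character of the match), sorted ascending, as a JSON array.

Build automaton:
Trie (insert patterns):
  0='ε' goto a→4 b→1 c→2
  1='b' goto ·  ←P0
  2='c' goto a→10 b→3 c→13
  3='cb' goto ·  ←P1
  4='a' goto a→7 c→5
  5='ac' goto a→6 c→8
  6='aca' goto ·  ←P2
  7='aa' goto ·  ←P3
  8='acc' goto b→9
  9='accb' goto ·  ←P4
  10='ca' goto c→11
  11='cac' goto a→12
  12='caca' goto ·  ←P5
  13='cc' goto b→14
  14='ccb' goto ·  ←P6

Failure links (BFS by depth):
  n1('b'): parent n0 fail=0; on 'b' 0 → fail=0;  out {0}∪∅={0}
  n2('c'): parent n0 fail=0; on 'c' 0 → fail=0;  out ∅∪∅=∅
  n4('a'): parent n0 fail=0; on 'a' 0 → fail=0;  out ∅∪∅=∅
  n3('cb'): parent n2 fail=0; on 'b' 0 → fail=1;  out {1}∪{0}={0,1}
  n5('ac'): parent n4 fail=0; on 'c' 0 → fail=2;  out ∅∪∅=∅
  n7('aa'): parent n4 fail=0; on 'a' 0 → fail=4;  out {3}∪∅={3}
  n10('ca'): parent n2 fail=0; on 'a' 0 → fail=4;  out ∅∪∅=∅
  n13('cc'): parent n2 fail=0; on 'c' 0 → fail=2;  out ∅∪∅=∅
  n6('aca'): parent n5 fail=2; on 'a' 2 → fail=10;  out {2}∪∅={2}
  n8('acc'): parent n5 fail=2; on 'c' 2 → fail=13;  out ∅∪∅=∅
  n11('cac'): parent n10 fail=4; on 'c' 4 → fail=5;  out ∅∪∅=∅
  n14('ccb'): parent n13 fail=2; on 'b' 2 → fail=3;  out {6}∪{0,1}={0,1,6}
  n9('accb'): parent n8 fail=13; on 'b' 13 → fail=14;  out {4}∪{0,1,6}={0,1,4,6}
  n12('caca'): parent n11 fail=5; on 'a' 5 → fail=6;  out {5}∪{2}={2,5}

Text stream:
pos 0 'b': at 1  ** P0@[0:0]
pos 1 'c': at 2 ·f
pos 2 'c': at 13
pos 3 'a': at 10 ·f
pos 4 'a': at 7 ·f  ** P3@[3:4]
pos 5 'c': at 5 ·f
pos 6 'c': at 8
pos 7 'b': at 9  ** P0@[7:7],P1@[6:7],P4@[4:7],P6@[5:7]
pos 8 'c': at 2 ·f
pos 9 'a': at 10
pos 10 'c': at 11
pos 11 'a': at 12  ** P2@[9:11],P5@[8:11]
pos 12 'c': at 11 ·f
pos 13 'c': at 8 ·f
pos 14 'b': at 9  ** P0@[14:14],P1@[13:14],P4@[11:14],P6@[12:14]
pos 15 'b': at 1 ·f  ** P0@[15:15]
pos 16 'a': at 4 ·f
pos 17 'a': at 7  ** P3@[16:17]
pos 18 'b': at 1 ·f  ** P0@[18:18]
pos 19 'b': at 1 ·f  ** P0@[19:19]
pos 20 'b': at 1 ·f  ** P0@[20:20]
pos 21 'b': at 1 ·f  ** P0@[21:21]
pos 22 'c': at 2 ·f
pos 23 'b': at 3  ** P0@[23:23],P1@[22:23]
pos 24 'c': at 2 ·f
pos 25 'c': at 13
pos 26 'a': at 10 ·f
pos 27 'c': at 11
pos 28 'a': at 12  ** P2@[26:28],P5@[25:28]
pos 29 'b': at 1 ·f  ** P0@[29:29]
pos 30 'c': at 2 ·f
pos 31 'a': at 10
pos 32 'c': at 11
pos 33 'a': at 12  ** P2@[31:33],P5@[30:33]
pos 34 'a': at 7 ·f  ** P3@[33:34]
pos 35 'b': at 1 ·f  ** P0@[35:35]
pos 36 'a': at 4 ·f
pos 37 'c': at 5
pos 38 'a': at 6  ** P2@[36:38]
pos 39 'c': at 11 ·f
pos 40 'a': at 12  ** P2@[38:40],P5@[37:40]
pos 41 'c': at 11 ·f
pos 42 'c': at 8 ·f
pos 43 'b': at 9  ** P0@[43:43],P1@[42:43],P4@[40:43],P6@[41:43]

Result: [[0,0],[4,3],[7,0],[7,1],[7,4],[7,6],[11,2],[11,5],[14,0],[14,1],[14,4],[14,6],[15,0],[17,3],[18,0],[19,0],[20,0],[21,0],[23,0],[23,1],[28,2],[28,5],[29,0],[33,2],[33,5],[34,3],[35,0],[38,2],[40,2],[40,5],[43,0],[43,1],[43,4],[43,6]]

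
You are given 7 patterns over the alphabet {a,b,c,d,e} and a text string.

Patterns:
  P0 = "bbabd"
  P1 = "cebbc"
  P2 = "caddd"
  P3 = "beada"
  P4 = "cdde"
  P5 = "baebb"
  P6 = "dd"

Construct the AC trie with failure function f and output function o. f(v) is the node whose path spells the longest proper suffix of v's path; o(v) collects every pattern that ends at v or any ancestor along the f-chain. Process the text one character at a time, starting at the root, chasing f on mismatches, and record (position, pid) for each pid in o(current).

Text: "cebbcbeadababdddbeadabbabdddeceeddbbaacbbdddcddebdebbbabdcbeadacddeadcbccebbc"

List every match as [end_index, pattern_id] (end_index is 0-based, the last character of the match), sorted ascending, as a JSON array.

Build automaton:
Trie (insert patterns):
  n0 'ε': b→1 c→6 d→26
  n1 'b': a→22 b→2 e→15
  n2 'bb': a→3
  n3 'bba': b→4
  n4 'bbab': d→5
  n5 'bbabd': ·  [P0 ends]
  n6 'c': a→11 d→19 e→7
  n7 'ce': b→8
  n8 'ceb': b→9
  n9 'cebb': c→10
  n10 'cebbc': ·  [P1 ends]
  n11 'ca': d→12
  n12 'cad': d→13
  n13 'cadd': d→14
  n14 'caddd': ·  [P2 ends]
  n15 'be': a→16
  n16 'bea': d→17
  n17 'bead': a→18
  n18 'beada': ·  [P3 ends]
  n19 'cd': d→20
  n20 'cdd': e→21
  n21 'cdde': ·  [P4 ends]
  n22 'ba': e→23
  n23 'bae': b→24
  n24 'baeb': b→25
  n25 'baebb': ·  [P5 ends]
  n26 'd': d→27
  n27 'dd': ·  [P6 ends]

Failure links (BFS by depth):
  n1('b'): parent n0 fail=0; on 'b' 0 → fail=0;  out ∅∪∅=∅
  n6('c'): parent n0 fail=0; on 'c' 0 → fail=0;  out ∅∪∅=∅
  n26('d'): parent n0 fail=0; on 'd' 0 → fail=0;  out ∅∪∅=∅
  n2('bb'): parent n1 fail=0; on 'b' 0 → fail=1;  out ∅∪∅=∅
  n7('ce'): parent n6 fail=0; on 'e' 0 → fail=0;  out ∅∪∅=∅
  n11('ca'): parent n6 fail=0; on 'a' 0 → fail=0;  out ∅∪∅=∅
  n15('be'): parent n1 fail=0; on 'e' 0 → fail=0;  out ∅∪∅=∅
  n19('cd'): parent n6 fail=0; on 'd' 0 → fail=26;  out ∅∪∅=∅
  n22('ba'): parent n1 fail=0; on 'a' 0 → fail=0;  out ∅∪∅=∅
  n27('dd'): parent n26 fail=0; on 'd' 0 → fail=26;  out {6}∪∅={6}
  n3('bba'): parent n2 fail=1; on 'a' 1 → fail=22;  out ∅∪∅=∅
  n8('ceb'): parent n7 fail=0; on 'b' 0 → fail=1;  out ∅∪∅=∅
  n12('cad'): parent n11 fail=0; on 'd' 0 → fail=26;  out ∅∪∅=∅
  n16('bea'): parent n15 fail=0; on 'a' 0 → fail=0;  out ∅∪∅=∅
  n20('cdd'): parent n19 fail=26; on 'd' 26 → fail=27;  out ∅∪{6}={6}
  n23('bae'): parent n22 fail=0; on 'e' 0 → fail=0;  out ∅∪∅=∅
  n4('bbab'): parent n3 fail=22; on 'b' 22→0 → fail=1;  out ∅∪∅=∅
  n9('cebb'): parent n8 fail=1; on 'b' 1 → fail=2;  out ∅∪∅=∅
  n13('cadd'): parent n12 fail=26; on 'd' 26 → fail=27;  out ∅∪{6}={6}
  n17('bead'): parent n16 fail=0; on 'd' 0 → fail=26;  out ∅∪∅=∅
  n21('cdde'): parent n20 fail=27; on 'e' 27→26→0 → fail=0;  out {4}∪∅={4}
  n24('baeb'): parent n23 fail=0; on 'b' 0 → fail=1;  out ∅∪∅=∅
  n5('bbabd'): parent n4 fail=1; on 'd' 1→0 → fail=26;  out {0}∪∅={0}
  n10('cebbc'): parent n9 fail=2; on 'c' 2→1→0 → fail=6;  out {1}∪∅={1}
  n14('caddd'): parent n13 fail=27; on 'd' 27→26 → fail=27;  out {2}∪{6}={2,6}
  n18('beada'): parent n17 fail=26; on 'a' 26→0 → fail=0;  out {3}∪∅={3}
  n25('baebb'): parent n24 fail=1; on 'b' 1 → fail=2;  out {5}∪∅={5}

Run:
i=0 'c': node 0→6
i=1 'e': node 6→7
i=2 'b': node 7→8
i=3 'b': node 8→9
i=4 'c': node 9→10  emit P1@[0:4]
i=5 'b': node 10→1 (fail-walked)
i=6 'e': node 1→15
i=7 'a': node 15→16
i=8 'd': node 16→17
i=9 'a': node 17→18  emit P3@[5:9]
i=10 'b': node 18→1 (fail-walked)
i=11 'a': node 1→22
i=12 'b': node 22→1 (fail-walked)
i=13 'd': node 1→26 (fail-walked)
i=14 'd': node 26→27  emit P6@[13:14]
i=15 'd': node 27→27 (fail-walked)  emit P6@[14:15]
i=16 'b': node 27→1 (fail-walked)
i=17 'e': node 1→15
i=18 'a': node 15→16
i=19 'd': node 16→17
i=20 'a': node 17→18  emit P3@[16:20]
i=21 'b': node 18→1 (fail-walked)
i=22 'b': node 1→2
i=23 'a': node 2→3
i=24 'b': node 3→4
i=25 'd': node 4→5  emit P0@[21:25]
i=26 'd': node 5→27 (fail-walked)  emit P6@[25:26]
i=27 'd': node 27→27 (fail-walked)  emit P6@[26:27]
i=28 'e': node 27→0 (fail-walked)
i=29 'c': node 0→6
i=30 'e': node 6→7
i=31 'e': node 7→0 (fail-walked)
i=32 'd': node 0→26
i=33 'd': node 26→27  emit P6@[32:33]
i=34 'b': node 27→1 (fail-walked)
i=35 'b': node 1→2
i=36 'a': node 2→3
i=37 'a': node 3→0 (fail-walked)
i=38 'c': node 0→6
i=39 'b': node 6→1 (fail-walked)
i=40 'b': node 1→2
i=41 'd': node 2→26 (fail-walked)
i=42 'd': node 26→27  emit P6@[41:42]
i=43 'd': node 27→27 (fail-walked)  emit P6@[42:43]
i=44 'c': node 27→6 (fail-walked)
i=45 'd': node 6→19
i=46 'd': node 19→20  emit P6@[45:46]
i=47 'e': node 20→21  emit P4@[44:47]
i=48 'b': node 21→1 (fail-walked)
i=49 'd': node 1→26 (fail-walked)
i=50 'e': node 26→0 (fail-walked)
i=51 'b': node 0→1
i=52 'b': node 1→2
i=53 'b': node 2→2 (fail-walked)
i=54 'a': node 2→3
i=55 'b': node 3→4
i=56 'd': node 4→5  emit P0@[52:56]
i=57 'c': node 5→6 (fail-walked)
i=58 'b': node 6→1 (fail-walked)
i=59 'e': node 1→15
i=60 'a': node 15→16
i=61 'd': node 16→17
i=62 'a': node 17→18  emit P3@[58:62]
i=63 'c': node 18→6 (fail-walked)
i=64 'd': node 6→19
i=65 'd': node 19→20  emit P6@[64:65]
i=66 'e': node 20→21  emit P4@[63:66]
i=67 'a': node 21→0 (fail-walked)
i=68 'd': node 0→26
i=69 'c': node 26→6 (fail-walked)
i=70 'b': node 6→1 (fail-walked)
i=71 'c': node 1→6 (fail-walked)
i=72 'c': node 6→6 (fail-walked)
i=73 'e': node 6→7
i=74 'b': node 7→8
i=75 'b': node 8→9
i=76 'c': node 9→10  emit P1@[72:76]

All matches (sorted): [[4,1],[9,3],[14,6],[15,6],[20,3],[25,0],[26,6],[27,6],[33,6],[42,6],[43,6],[46,6],[47,4],[56,0],[62,3],[65,6],[66,4],[76,1]]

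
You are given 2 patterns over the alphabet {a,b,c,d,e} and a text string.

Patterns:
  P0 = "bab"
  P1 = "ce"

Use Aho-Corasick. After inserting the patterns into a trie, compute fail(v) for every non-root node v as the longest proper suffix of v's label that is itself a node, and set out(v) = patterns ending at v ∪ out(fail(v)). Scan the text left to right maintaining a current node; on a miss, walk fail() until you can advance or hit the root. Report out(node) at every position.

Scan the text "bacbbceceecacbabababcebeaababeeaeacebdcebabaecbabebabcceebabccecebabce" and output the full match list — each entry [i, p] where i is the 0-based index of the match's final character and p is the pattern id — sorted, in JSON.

Build automaton:
Trie nodes:
  n0 'ε': b→1 c→4
  n1 'b': a→2
  n2 'ba': b→3
  n3 'bab': ·  ←P0
  n4 'c': e→5
  n5 'ce': ·  ←P1

Failure links (BFS by depth):
  fail(1) 'b': from fail(0)=0 chase 'b': 0 ⇒ 0;  out=∅∪out(0)=∅
  fail(4) 'c': from fail(0)=0 chase 'c': 0 ⇒ 0;  out=∅∪out(0)=∅
  fail(2) 'ba': from fail(1)=0 chase 'a': 0 ⇒ 0;  out=∅∪out(0)=∅
  fail(5) 'ce': from fail(4)=0 chase 'e': 0 ⇒ 0;  out={1}∪out(0)={1}
  fail(3) 'bab': from fail(2)=0 chase 'b': 0 ⇒ 1;  out={0}∪out(1)={0}

Text stream:
[0] read 'b'  n0⇒n1
[1] read 'a'  n1⇒n2
[2] read 'c'  n2⇒n4 (via fail)
[3] read 'b'  n4⇒n1 (via fail)
[4] read 'b'  n1⇒n1 (via fail)
[5] read 'c'  n1⇒n4 (via fail)
[6] read 'e'  n4⇒n5  emit P1@[5:6]
[7] read 'c'  n5⇒n4 (via fail)
[8] read 'e'  n4⇒n5  emit P1@[7:8]
[9] read 'e'  n5⇒n0 (via fail)
[10] read 'c'  n0⇒n4
[11] read 'a'  n4⇒n0 (via fail)
[12] read 'c'  n0⇒n4
[13] read 'b'  n4⇒n1 (via fail)
[14] read 'a'  n1⇒n2
[15] read 'b'  n2⇒n3  emit P0@[13:15]
[16] read 'a'  n3⇒n2 (via fail)
[17] read 'b'  n2⇒n3  emit P0@[15:17]
[18] read 'a'  n3⇒n2 (via fail)
[19] read 'b'  n2⇒n3  emit P0@[17:19]
[20] read 'c'  n3⇒n4 (via fail)
[21] read 'e'  n4⇒n5  emit P1@[20:21]
[22] read 'b'  n5⇒n1 (via fail)
[23] read 'e'  n1⇒n0 (via fail)
[24] read 'a'  n0⇒n0
[25] read 'a'  n0⇒n0
[26] read 'b'  n0⇒n1
[27] read 'a'  n1⇒n2
[28] read 'b'  n2⇒n3  emit P0@[26:28]
[29] read 'e'  n3⇒n0 (via fail)
[30] read 'e'  n0⇒n0
[31] read 'a'  n0⇒n0
[32] read 'e'  n0⇒n0
[33] read 'a'  n0⇒n0
[34] read 'c'  n0⇒n4
[35] read 'e'  n4⇒n5  emit P1@[34:35]
[36] read 'b'  n5⇒n1 (via fail)
[37] read 'd'  n1⇒n0 (via fail)
[38] read 'c'  n0⇒n4
[39] read 'e'  n4⇒n5  emit P1@[38:39]
[40] read 'b'  n5⇒n1 (via fail)
[41] read 'a'  n1⇒n2
[42] read 'b'  n2⇒n3  emit P0@[40:42]
[43] read 'a'  n3⇒n2 (via fail)
[44] read 'e'  n2⇒n0 (via fail)
[45] read 'c'  n0⇒n4
[46] read 'b'  n4⇒n1 (via fail)
[47] read 'a'  n1⇒n2
[48] read 'b'  n2⇒n3  emit P0@[46:48]
[49] read 'e'  n3⇒n0 (via fail)
[50] read 'b'  n0⇒n1
[51] read 'a'  n1⇒n2
[52] read 'b'  n2⇒n3  emit P0@[50:52]
[53] read 'c'  n3⇒n4 (via fail)
[54] read 'c'  n4⇒n4 (via fail)
[55] read 'e'  n4⇒n5  emit P1@[54:55]
[56] read 'e'  n5⇒n0 (via fail)
[57] read 'b'  n0⇒n1
[58] read 'a'  n1⇒n2
[59] read 'b'  n2⇒n3  emit P0@[57:59]
[60] read 'c'  n3⇒n4 (via fail)
[61] read 'c'  n4⇒n4 (via fail)
[62] read 'e'  n4⇒n5  emit P1@[61:62]
[63] read 'c'  n5⇒n4 (via fail)
[64] read 'e'  n4⇒n5  emit P1@[63:64]
[65] read 'b'  n5⇒n1 (via fail)
[66] read 'a'  n1⇒n2
[67] read 'b'  n2⇒n3  emit P0@[65:67]
[68] read 'c'  n3⇒n4 (via fail)
[69] read 'e'  n4⇒n5  emit P1@[68:69]

Matches: [[6,1],[8,1],[15,0],[17,0],[19,0],[21,1],[28,0],[35,1],[39,1],[42,0],[48,0],[52,0],[55,1],[59,0],[62,1],[64,1],[67,0],[69,1]]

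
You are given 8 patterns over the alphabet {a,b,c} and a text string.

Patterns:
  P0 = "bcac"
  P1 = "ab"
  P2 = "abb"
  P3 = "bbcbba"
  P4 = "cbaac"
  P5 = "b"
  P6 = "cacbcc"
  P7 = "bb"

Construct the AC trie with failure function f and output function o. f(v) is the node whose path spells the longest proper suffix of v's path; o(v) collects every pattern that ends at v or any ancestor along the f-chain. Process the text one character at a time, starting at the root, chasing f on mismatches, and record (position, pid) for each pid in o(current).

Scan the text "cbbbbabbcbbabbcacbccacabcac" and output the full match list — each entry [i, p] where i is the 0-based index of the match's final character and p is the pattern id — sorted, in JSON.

Construct AC machine:
Trie nodes:
  0='ε' goto a→5 b→1 c→13
  1='b' goto b→8 c→2  ←P5
  2='bc' goto a→3
  3='bca' goto c→4
  4='bcac' goto ·  ←P0
  5='a' goto b→6
  6='ab' goto b→7  ←P1
  7='abb' goto ·  ←P2
  8='bb' goto c→9  ←P7
  9='bbc' goto b→10
  10='bbcb' goto b→11
  11='bbcbb' goto a→12
  12='bbcbba' goto ·  ←P3
  13='c' goto a→18 b→14
  14='cb' goto a→15
  15='cba' goto a→16
  16='cbaa' goto c→17
  17='cbaac' goto ·  ←P4
  18='ca' goto c→19
  19='cac' goto b→20
  20='cacb' goto c→21
  21='cacbc' goto c→22
  22='cacbcc' goto ·  ←P6

Failure links (BFS by depth):
  n1('b'): parent n0 fail=0; on 'b' 0 → fail=0;  out {5}∪∅={5}
  n5('a'): parent n0 fail=0; on 'a' 0 → fail=0;  out ∅∪∅=∅
  n13('c'): parent n0 fail=0; on 'c' 0 → fail=0;  out ∅∪∅=∅
  n2('bc'): parent n1 fail=0; on 'c' 0 → fail=13;  out ∅∪∅=∅
  n6('ab'): parent n5 fail=0; on 'b' 0 → fail=1;  out {1}∪{5}={1,5}
  n8('bb'): parent n1 fail=0; on 'b' 0 → fail=1;  out {7}∪{5}={5,7}
  n14('cb'): parent n13 fail=0; on 'b' 0 → fail=1;  out ∅∪{5}={5}
  n18('ca'): parent n13 fail=0; on 'a' 0 → fail=5;  out ∅∪∅=∅
  n3('bca'): parent n2 fail=13; on 'a' 13 → fail=18;  out ∅∪∅=∅
  n7('abb'): parent n6 fail=1; on 'b' 1 → fail=8;  out {2}∪{5,7}={2,5,7}
  n9('bbc'): parent n8 fail=1; on 'c' 1 → fail=2;  out ∅∪∅=∅
  n15('cba'): parent n14 fail=1; on 'a' 1→0 → fail=5;  out ∅∪∅=∅
  n19('cac'): parent n18 fail=5; on 'c' 5→0 → fail=13;  out ∅∪∅=∅
  n4('bcac'): parent n3 fail=18; on 'c' 18 → fail=19;  out {0}∪∅={0}
  n10('bbcb'): parent n9 fail=2; on 'b' 2→13 → fail=14;  out ∅∪{5}={5}
  n16('cbaa'): parent n15 fail=5; on 'a' 5→0 → fail=5;  out ∅∪∅=∅
  n20('cacb'): parent n19 fail=13; on 'b' 13 → fail=14;  out ∅∪{5}={5}
  n11('bbcbb'): parent n10 fail=14; on 'b' 14→1 → fail=8;  out ∅∪{5,7}={5,7}
  n17('cbaac'): parent n16 fail=5; on 'c' 5→0 → fail=13;  out {4}∪∅={4}
  n21('cacbc'): parent n20 fail=14; on 'c' 14→1 → fail=2;  out ∅∪∅=∅
  n12('bbcbba'): parent n11 fail=8; on 'a' 8→1→0 → fail=5;  out {3}∪∅={3}
  n22('cacbcc'): parent n21 fail=2; on 'c' 2→13→0 → fail=13;  out {6}∪∅={6}

Text stream:
[0] read 'c'  n0⇒n13
[1] read 'b'  n13⇒n14  → match P5@[1:1]
[2] read 'b'  n14⇒n8 ·f  → match P5@[2:2],P7@[1:2]
[3] read 'b'  n8⇒n8 ·f  → match P5@[3:3],P7@[2:3]
[4] read 'b'  n8⇒n8 ·f  → match P5@[4:4],P7@[3:4]
[5] read 'a'  n8⇒n5 ·f
[6] read 'b'  n5⇒n6  → match P1@[5:6],P5@[6:6]
[7] read 'b'  n6⇒n7  → match P2@[5:7],P5@[7:7],P7@[6:7]
[8] read 'c'  n7⇒n9 ·f
[9] read 'b'  n9⇒n10  → match P5@[9:9]
[10] read 'b'  n10⇒n11  → match P5@[10:10],P7@[9:10]
[11] read 'a'  n11⇒n12  → match P3@[6:11]
[12] read 'b'  n12⇒n6 ·f  → match P1@[11:12],P5@[12:12]
[13] read 'b'  n6⇒n7  → match P2@[11:13],P5@[13:13],P7@[12:13]
[14] read 'c'  n7⇒n9 ·f
[15] read 'a'  n9⇒n3 ·f
[16] read 'c'  n3⇒n4  → match P0@[13:16]
[17] read 'b'  n4⇒n20 ·f  → match P5@[17:17]
[18] read 'c'  n20⇒n21
[19] read 'c'  n21⇒n22  → match P6@[14:19]
[20] read 'a'  n22⇒n18 ·f
[21] read 'c'  n18⇒n19
[22] read 'a'  n19⇒n18 ·f
[23] read 'b'  n18⇒n6 ·f  → match P1@[22:23],P5@[23:23]
[24] read 'c'  n6⇒n2 ·f
[25] read 'a'  n2⇒n3
[26] read 'c'  n3⇒n4  → match P0@[23:26]

Result: [[1,5],[2,5],[2,7],[3,5],[3,7],[4,5],[4,7],[6,1],[6,5],[7,2],[7,5],[7,7],[9,5],[10,5],[10,7],[11,3],[12,1],[12,5],[13,2],[13,5],[13,7],[16,0],[17,5],[19,6],[23,1],[23,5],[26,0]]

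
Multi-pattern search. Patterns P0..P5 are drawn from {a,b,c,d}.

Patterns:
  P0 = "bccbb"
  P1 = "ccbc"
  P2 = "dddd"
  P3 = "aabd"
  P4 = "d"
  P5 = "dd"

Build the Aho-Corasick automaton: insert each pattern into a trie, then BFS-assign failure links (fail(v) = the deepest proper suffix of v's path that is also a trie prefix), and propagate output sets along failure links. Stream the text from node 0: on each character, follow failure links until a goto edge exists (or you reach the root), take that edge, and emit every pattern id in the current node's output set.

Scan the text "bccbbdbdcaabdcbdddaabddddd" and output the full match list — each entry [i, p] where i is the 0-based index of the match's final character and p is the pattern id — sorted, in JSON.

Build automaton:
Trie nodes:
  0='ε' goto a→14 b→1 c→6 d→10
  1='b' goto c→2
  2='bc' goto c→3
  3='bcc' goto b→4
  4='bccb' goto b→5
  5='bccbb' goto ·  [P0 ends]
  6='c' goto c→7
  7='cc' goto b→8
  8='ccb' goto c→9
  9='ccbc' goto ·  [P1 ends]
  10='d' goto d→11  [P4 ends]
  11='dd' goto d→12  [P5 ends]
  12='ddd' goto d→13
  13='dddd' goto ·  [P2 ends]
  14='a' goto a→15
  15='aa' goto b→16
  16='aab' goto d→17
  17='aabd' goto ·  [P3 ends]

BFS fail/out derivation:
  n1('b'): parent n0 fail=0; on 'b' 0 → fail=0;  out ∅∪∅=∅
  n6('c'): parent n0 fail=0; on 'c' 0 → fail=0;  out ∅∪∅=∅
  n10('d'): parent n0 fail=0; on 'd' 0 → fail=0;  out {4}∪∅={4}
  n14('a'): parent n0 fail=0; on 'a' 0 → fail=0;  out ∅∪∅=∅
  n2('bc'): parent n1 fail=0; on 'c' 0 → fail=6;  out ∅∪∅=∅
  n7('cc'): parent n6 fail=0; on 'c' 0 → fail=6;  out ∅∪∅=∅
  n11('dd'): parent n10 fail=0; on 'd' 0 → fail=10;  out {5}∪{4}={4,5}
  n15('aa'): parent n14 fail=0; on 'a' 0 → fail=14;  out ∅∪∅=∅
  n3('bcc'): parent n2 fail=6; on 'c' 6 → fail=7;  out ∅∪∅=∅
  n8('ccb'): parent n7 fail=6; on 'b' 6→0 → fail=1;  out ∅∪∅=∅
  n12('ddd'): parent n11 fail=10; on 'd' 10 → fail=11;  out ∅∪{4,5}={4,5}
  n16('aab'): parent n15 fail=14; on 'b' 14→0 → fail=1;  out ∅∪∅=∅
  n4('bccb'): parent n3 fail=7; on 'b' 7 → fail=8;  out ∅∪∅=∅
  n9('ccbc'): parent n8 fail=1; on 'c' 1 → fail=2;  out {1}∪∅={1}
  n13('dddd'): parent n12 fail=11; on 'd' 11 → fail=12;  out {2}∪{4,5}={2,4,5}
  n17('aabd'): parent n16 fail=1; on 'd' 1→0 → fail=10;  out {3}∪{4}={3,4}
  n5('bccbb'): parent n4 fail=8; on 'b' 8→1→0 → fail=1;  out {0}∪∅={0}

Scan:
[0] read 'b'  n0⇒n1
[1] read 'c'  n1⇒n2
[2] read 'c'  n2⇒n3
[3] read 'b'  n3⇒n4
[4] read 'b'  n4⇒n5  → match P0@[0:4]
[5] read 'd'  n5⇒n10 ·f  → match P4@[5:5]
[6] read 'b'  n10⇒n1 ·f
[7] read 'd'  n1⇒n10 ·f  → match P4@[7:7]
[8] read 'c'  n10⇒n6 ·f
[9] read 'a'  n6⇒n14 ·f
[10] read 'a'  n14⇒n15
[11] read 'b'  n15⇒n16
[12] read 'd'  n16⇒n17  → match P3@[9:12],P4@[12:12]
[13] read 'c'  n17⇒n6 ·f
[14] read 'b'  n6⇒n1 ·f
[15] read 'd'  n1⇒n10 ·f  → match P4@[15:15]
[16] read 'd'  n10⇒n11  → match P4@[16:16],P5@[15:16]
[17] read 'd'  n11⇒n12  → match P4@[17:17],P5@[16:17]
[18] read 'a'  n12⇒n14 ·f
[19] read 'a'  n14⇒n15
[20] read 'b'  n15⇒n16
[21] read 'd'  n16⇒n17  → match P3@[18:21],P4@[21:21]
[22] read 'd'  n17⇒n11 ·f  → match P4@[22:22],P5@[21:22]
[23] read 'd'  n11⇒n12  → match P4@[23:23],P5@[22:23]
[24] read 'd'  n12⇒n13  → match P2@[21:24],P4@[24:24],P5@[23:24]
[25] read 'd'  n13⇒n13 ·f  → match P2@[22:25],P4@[25:25],P5@[24:25]

Result: [[4,0],[5,4],[7,4],[12,3],[12,4],[15,4],[16,4],[16,5],[17,4],[17,5],[21,3],[21,4],[22,4],[22,5],[23,4],[23,5],[24,2],[24,4],[24,5],[25,2],[25,4],[25,5]]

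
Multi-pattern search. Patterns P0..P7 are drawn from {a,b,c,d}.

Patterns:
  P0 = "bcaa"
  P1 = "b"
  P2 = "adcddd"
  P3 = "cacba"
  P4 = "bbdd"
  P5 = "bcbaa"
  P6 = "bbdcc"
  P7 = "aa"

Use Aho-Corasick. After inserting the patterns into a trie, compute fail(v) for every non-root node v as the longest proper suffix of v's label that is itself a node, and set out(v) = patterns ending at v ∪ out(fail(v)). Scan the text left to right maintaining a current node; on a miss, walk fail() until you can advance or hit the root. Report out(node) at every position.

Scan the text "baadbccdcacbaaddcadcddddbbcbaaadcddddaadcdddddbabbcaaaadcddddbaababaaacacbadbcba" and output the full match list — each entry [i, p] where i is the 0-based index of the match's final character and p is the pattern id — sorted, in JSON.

Construct AC machine:
Trie nodes:
  0='ε' goto a→5 b→1 c→11
  1='b' goto b→16 c→2  ←P1
  2='bc' goto a→3 b→19
  3='bca' goto a→4
  4='bcaa' goto ·  ←P0
  5='a' goto a→24 d→6
  6='ad' goto c→7
  7='adc' goto d→8
  8='adcd' goto d→9
  9='adcdd' goto d→10
  10='adcddd' goto ·  ←P2
  11='c' goto a→12
  12='ca' goto c→13
  13='cac' goto b→14
  14='cacb' goto a→15
  15='cacba' goto ·  ←P3
  16='bb' goto d→17
  17='bbd' goto c→22 d→18
  18='bbdd' goto ·  ←P4
  19='bcb' goto a→20
  20='bcba' goto a→21
  21='bcbaa' goto ·  ←P5
  22='bbdc' goto c→23
  23='bbdcc' goto ·  ←P6
  24='aa' goto ·  ←P7

Failure links (BFS by depth):
  n1('b'): parent n0 fail=0; on 'b' 0 → fail=0;  out {1}∪∅={1}
  n5('a'): parent n0 fail=0; on 'a' 0 → fail=0;  out ∅∪∅=∅
  n11('c'): parent n0 fail=0; on 'c' 0 → fail=0;  out ∅∪∅=∅
  n2('bc'): parent n1 fail=0; on 'c' 0 → fail=11;  out ∅∪∅=∅
  n6('ad'): parent n5 fail=0; on 'd' 0 → fail=0;  out ∅∪∅=∅
  n12('ca'): parent n11 fail=0; on 'a' 0 → fail=5;  out ∅∪∅=∅
  n16('bb'): parent n1 fail=0; on 'b' 0 → fail=1;  out ∅∪{1}={1}
  n24('aa'): parent n5 fail=0; on 'a' 0 → fail=5;  out {7}∪∅={7}
  n3('bca'): parent n2 fail=11; on 'a' 11 → fail=12;  out ∅∪∅=∅
  n7('adc'): parent n6 fail=0; on 'c' 0 → fail=11;  out ∅∪∅=∅
  n13('cac'): parent n12 fail=5; on 'c' 5→0 → fail=11;  out ∅∪∅=∅
  n17('bbd'): parent n16 fail=1; on 'd' 1→0 → fail=0;  out ∅∪∅=∅
  n19('bcb'): parent n2 fail=11; on 'b' 11→0 → fail=1;  out ∅∪{1}={1}
  n4('bcaa'): parent n3 fail=12; on 'a' 12→5 → fail=24;  out {0}∪{7}={0,7}
  n8('adcd'): parent n7 fail=11; on 'd' 11→0 → fail=0;  out ∅∪∅=∅
  n14('cacb'): parent n13 fail=11; on 'b' 11→0 → fail=1;  out ∅∪{1}={1}
  n18('bbdd'): parent n17 fail=0; on 'd' 0 → fail=0;  out {4}∪∅={4}
  n20('bcba'): parent n19 fail=1; on 'a' 1→0 → fail=5;  out ∅∪∅=∅
  n22('bbdc'): parent n17 fail=0; on 'c' 0 → fail=11;  out ∅∪∅=∅
  n9('adcdd'): parent n8 fail=0; on 'd' 0 → fail=0;  out ∅∪∅=∅
  n15('cacba'): parent n14 fail=1; on 'a' 1→0 → fail=5;  out {3}∪∅={3}
  n21('bcbaa'): parent n20 fail=5; on 'a' 5 → fail=24;  out {5}∪{7}={5,7}
  n23('bbdcc'): parent n22 fail=11; on 'c' 11→0 → fail=11;  out {6}∪∅={6}
  n10('adcddd'): parent n9 fail=0; on 'd' 0 → fail=0;  out {2}∪∅={2}

Run:
pos 0 'b': at 1  → match P1@[0:0]
pos 1 'a': at 5 (via fail)
pos 2 'a': at 24  → match P7@[1:2]
pos 3 'd': at 6 (via fail)
pos 4 'b': at 1 (via fail)  → match P1@[4:4]
pos 5 'c': at 2
pos 6 'c': at 11 (via fail)
pos 7 'd': at 0 (via fail)
pos 8 'c': at 11
pos 9 'a': at 12
pos 10 'c': at 13
pos 11 'b': at 14  → match P1@[11:11]
pos 12 'a': at 15  → match P3@[8:12]
pos 13 'a': at 24 (via fail)  → match P7@[12:13]
pos 14 'd': at 6 (via fail)
pos 15 'd': at 0 (via fail)
pos 16 'c': at 11
pos 17 'a': at 12
pos 18 'd': at 6 (via fail)
pos 19 'c': at 7
pos 20 'd': at 8
pos 21 'd': at 9
pos 22 'd': at 10  → match P2@[17:22]
pos 23 'd': at 0 (via fail)
pos 24 'b': at 1  → match P1@[24:24]
pos 25 'b': at 16  → match P1@[25:25]
pos 26 'c': at 2 (via fail)
pos 27 'b': at 19  → match P1@[27:27]
pos 28 'a': at 20
pos 29 'a': at 21  → match P5@[25:29],P7@[28:29]
pos 30 'a': at 24 (via fail)  → match P7@[29:30]
pos 31 'd': at 6 (via fail)
pos 32 'c': at 7
pos 33 'd': at 8
pos 34 'd': at 9
pos 35 'd': at 10  → match P2@[30:35]
pos 36 'd': at 0 (via fail)
pos 37 'a': at 5
pos 38 'a': at 24  → match P7@[37:38]
pos 39 'd': at 6 (via fail)
pos 40 'c': at 7
pos 41 'd': at 8
pos 42 'd': at 9
pos 43 'd': at 10  → match P2@[38:43]
pos 44 'd': at 0 (via fail)
pos 45 'd': at 0
pos 46 'b': at 1  → match P1@[46:46]
pos 47 'a': at 5 (via fail)
pos 48 'b': at 1 (via fail)  → match P1@[48:48]
pos 49 'b': at 16  → match P1@[49:49]
pos 50 'c': at 2 (via fail)
pos 51 'a': at 3
pos 52 'a': at 4  → match P0@[49:52],P7@[51:52]
pos 53 'a': at 24 (via fail)  → match P7@[52:53]
pos 54 'a': at 24 (via fail)  → match P7@[53:54]
pos 55 'd': at 6 (via fail)
pos 56 'c': at 7
pos 57 'd': at 8
pos 58 'd': at 9
pos 59 'd': at 10  → match P2@[54:59]
pos 60 'd': at 0 (via fail)
pos 61 'b': at 1  → match P1@[61:61]
pos 62 'a': at 5 (via fail)
pos 63 'a': at 24  → match P7@[62:63]
pos 64 'b': at 1 (via fail)  → match P1@[64:64]
pos 65 'a': at 5 (via fail)
pos 66 'b': at 1 (via fail)  → match P1@[66:66]
pos 67 'a': at 5 (via fail)
pos 68 'a': at 24  → match P7@[67:68]
pos 69 'a': at 24 (via fail)  → match P7@[68:69]
pos 70 'c': at 11 (via fail)
pos 71 'a': at 12
pos 72 'c': at 13
pos 73 'b': at 14  → match P1@[73:73]
pos 74 'a': at 15  → match P3@[70:74]
pos 75 'd': at 6 (via fail)
pos 76 'b': at 1 (via fail)  → match P1@[76:76]
pos 77 'c': at 2
pos 78 'b': at 19  → match P1@[78:78]
pos 79 'a': at 20

Result: [[0,1],[2,7],[4,1],[11,1],[12,3],[13,7],[22,2],[24,1],[25,1],[27,1],[29,5],[29,7],[30,7],[35,2],[38,7],[43,2],[46,1],[48,1],[49,1],[52,0],[52,7],[53,7],[54,7],[59,2],[61,1],[63,7],[64,1],[66,1],[68,7],[69,7],[73,1],[74,3],[76,1],[78,1]]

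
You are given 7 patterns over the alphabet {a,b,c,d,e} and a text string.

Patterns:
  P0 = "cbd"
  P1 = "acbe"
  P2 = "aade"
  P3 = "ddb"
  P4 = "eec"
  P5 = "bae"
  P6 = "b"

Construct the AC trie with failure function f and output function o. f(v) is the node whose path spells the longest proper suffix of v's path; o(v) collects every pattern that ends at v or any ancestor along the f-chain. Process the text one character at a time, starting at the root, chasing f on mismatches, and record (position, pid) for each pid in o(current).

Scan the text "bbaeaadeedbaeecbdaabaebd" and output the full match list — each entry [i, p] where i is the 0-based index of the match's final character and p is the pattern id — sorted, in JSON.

Build automaton:
Trie nodes:
  0='ε' goto a→4 b→17 c→1 d→11 e→14
  1='c' goto b→2
  2='cb' goto d→3
  3='cbd' goto ·  ←P0
  4='a' goto a→8 c→5
  5='ac' goto b→6
  6='acb' goto e→7
  7='acbe' goto ·  ←P1
  8='aa' goto d→9
  9='aad' goto e→10
  10='aade' goto ·  ←P2
  11='d' goto d→12
  12='dd' goto b→13
  13='ddb' goto ·  ←P3
  14='e' goto e→15
  15='ee' goto c→16
  16='eec' goto ·  ←P4
  17='b' goto a→18  ←P6
  18='ba' goto e→19
  19='bae' goto ·  ←P5

BFS fail/out derivation:
  n1('c'): parent n0 fail=0; on 'c' 0 → fail=0;  out ∅∪∅=∅
  n4('a'): parent n0 fail=0; on 'a' 0 → fail=0;  out ∅∪∅=∅
  n11('d'): parent n0 fail=0; on 'd' 0 → fail=0;  out ∅∪∅=∅
  n14('e'): parent n0 fail=0; on 'e' 0 → fail=0;  out ∅∪∅=∅
  n17('b'): parent n0 fail=0; on 'b' 0 → fail=0;  out {6}∪∅={6}
  n2('cb'): parent n1 fail=0; on 'b' 0 → fail=17;  out ∅∪{6}={6}
  n5('ac'): parent n4 fail=0; on 'c' 0 → fail=1;  out ∅∪∅=∅
  n8('aa'): parent n4 fail=0; on 'a' 0 → fail=4;  out ∅∪∅=∅
  n12('dd'): parent n11 fail=0; on 'd' 0 → fail=11;  out ∅∪∅=∅
  n15('ee'): parent n14 fail=0; on 'e' 0 → fail=14;  out ∅∪∅=∅
  n18('ba'): parent n17 fail=0; on 'a' 0 → fail=4;  out ∅∪∅=∅
  n3('cbd'): parent n2 fail=17; on 'd' 17→0 → fail=11;  out {0}∪∅={0}
  n6('acb'): parent n5 fail=1; on 'b' 1 → fail=2;  out ∅∪{6}={6}
  n9('aad'): parent n8 fail=4; on 'd' 4→0 → fail=11;  out ∅∪∅=∅
  n13('ddb'): parent n12 fail=11; on 'b' 11→0 → fail=17;  out {3}∪{6}={3,6}
  n16('eec'): parent n15 fail=14; on 'c' 14→0 → fail=1;  out {4}∪∅={4}
  n19('bae'): parent n18 fail=4; on 'e' 4→0 → fail=14;  out {5}∪∅={5}
  n7('acbe'): parent n6 fail=2; on 'e' 2→17→0 → fail=14;  out {1}∪∅={1}
  n10('aade'): parent n9 fail=11; on 'e' 11→0 → fail=14;  out {2}∪∅={2}

Run:
i=0 'b': node 0→17  emit P6@[0:0]
i=1 'b': node 17→17 ·f  emit P6@[1:1]
i=2 'a': node 17→18
i=3 'e': node 18→19  emit P5@[1:3]
i=4 'a': node 19→4 ·f
i=5 'a': node 4→8
i=6 'd': node 8→9
i=7 'e': node 9→10  emit P2@[4:7]
i=8 'e': node 10→15 ·f
i=9 'd': node 15→11 ·f
i=10 'b': node 11→17 ·f  emit P6@[10:10]
i=11 'a': node 17→18
i=12 'e': node 18→19  emit P5@[10:12]
i=13 'e': node 19→15 ·f
i=14 'c': node 15→16  emit P4@[12:14]
i=15 'b': node 16→2 ·f  emit P6@[15:15]
i=16 'd': node 2→3  emit P0@[14:16]
i=17 'a': node 3→4 ·f
i=18 'a': node 4→8
i=19 'b': node 8→17 ·f  emit P6@[19:19]
i=20 'a': node 17→18
i=21 'e': node 18→19  emit P5@[19:21]
i=22 'b': node 19→17 ·f  emit P6@[22:22]
i=23 'd': node 17→11 ·f

Matches: [[0,6],[1,6],[3,5],[7,2],[10,6],[12,5],[14,4],[15,6],[16,0],[19,6],[21,5],[22,6]]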